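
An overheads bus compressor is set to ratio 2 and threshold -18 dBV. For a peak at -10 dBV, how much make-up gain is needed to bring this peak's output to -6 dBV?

8 dB

Without make-up, output = threshold + overshoot/2 = -18 + 4 = -14 dBV.
Gap to target: 8 dB.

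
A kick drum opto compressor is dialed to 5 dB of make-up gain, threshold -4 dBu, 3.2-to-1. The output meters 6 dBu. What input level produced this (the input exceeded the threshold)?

12 dBu

Remove make-up: 6 − 5 = 1 dBu.
That's 5 dB above the -4 dBu threshold.
Undo the ratio: input overshoot = 5 × 3.2 = 16 dB, giving input = 12 dBu.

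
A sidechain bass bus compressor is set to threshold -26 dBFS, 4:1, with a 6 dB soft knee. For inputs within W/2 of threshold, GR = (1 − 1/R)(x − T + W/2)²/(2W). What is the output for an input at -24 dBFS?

x − T + W/2 = -24 − (-26) + 3 = 5.
GR = (1 − 1/4) × 5² / 12 = 0.75 × 25 / 12 = 1.5625 dB.
Output = -24 − 1.5625 = -25.5625 dBFS.

-25.5625 dBFS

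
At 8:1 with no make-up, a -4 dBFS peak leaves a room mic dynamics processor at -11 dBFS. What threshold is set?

-12 dBFS

Gain reduction = -4 − (-11) = 7 dB; output overshoot = GR / (R − 1) = 7 / 7 = 1 dB.
Threshold = output − output overshoot = -11 − 1 = -12 dBFS.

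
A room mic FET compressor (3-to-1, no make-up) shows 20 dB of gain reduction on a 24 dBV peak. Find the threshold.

-6 dBV

Gain reduction = 24 − 4 = 20 dB; output overshoot = GR / (R − 1) = 20 / 2 = 10 dB.
Threshold = output − output overshoot = 4 − 10 = -6 dBV.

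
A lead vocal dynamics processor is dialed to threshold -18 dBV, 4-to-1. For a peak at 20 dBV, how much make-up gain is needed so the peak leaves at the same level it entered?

The peak compresses to -18 + 38/4 = -8.5 dBV.
To reach 20 dBV requires 20 − (-8.5) = 28.5 dB of make-up.

28.5 dB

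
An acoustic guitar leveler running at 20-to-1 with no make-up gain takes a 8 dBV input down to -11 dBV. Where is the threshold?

-12 dBV

Gain reduction = 8 − (-11) = 19 dB; output overshoot = GR / (R − 1) = 19 / 19 = 1 dB.
Threshold = output − output overshoot = -11 − 1 = -12 dBV.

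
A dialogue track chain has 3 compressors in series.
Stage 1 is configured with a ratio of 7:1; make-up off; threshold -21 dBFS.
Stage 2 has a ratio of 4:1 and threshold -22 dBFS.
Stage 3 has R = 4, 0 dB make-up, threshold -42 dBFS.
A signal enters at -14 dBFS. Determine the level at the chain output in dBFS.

Stage 1: 7 dB above -21 dBFS, reduced 7:1 to 1 dB above → -20 dBFS.
Stage 2: overshoot 2 dB → 2/4 = 0.5 dB → -21.5 dBFS.
Stage 3: 20.5 dB above -42 dBFS, reduced 4:1 to 5.125 dB above → -36.875 dBFS.

-36.875 dBFS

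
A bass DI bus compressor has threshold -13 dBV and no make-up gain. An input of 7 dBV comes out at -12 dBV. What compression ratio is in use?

Input overshoot = 7 − (-13) = 20 dB; output overshoot = -12 − (-13) = 1 dB.
Ratio = 20 / 1 = 20.

20:1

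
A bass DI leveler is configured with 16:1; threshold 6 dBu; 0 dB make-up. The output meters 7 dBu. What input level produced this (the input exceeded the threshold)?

22 dBu

Post-compression overshoot = 7 − 6 = 1 dB.
Before 16:1 compression the overshoot was 1 × 16 = 16 dB, so input = 6 + 16 = 22 dBu.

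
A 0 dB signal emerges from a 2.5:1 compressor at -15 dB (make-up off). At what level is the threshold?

Gain reduction = 0 − (-15) = 15 dB; output overshoot = GR / (R − 1) = 15 / 1.5 = 10 dB.
Threshold = output − output overshoot = -15 − 10 = -25 dB.

-25 dB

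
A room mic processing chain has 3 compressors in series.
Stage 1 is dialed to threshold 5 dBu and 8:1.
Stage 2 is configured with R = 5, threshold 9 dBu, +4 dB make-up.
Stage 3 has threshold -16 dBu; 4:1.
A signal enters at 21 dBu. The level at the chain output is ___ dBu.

Stage 1: 21 dBu is 16 dB over 5 dBu; at 8:1 that becomes 2 dB over, giving 7 dBu.
Stage 2: 7 dBu is at or below the 9 dBu threshold — no compression; make-up brings it to 11 dBu.
Stage 3: 27 dB above -16 dBu, reduced 4:1 to 6.75 dB above → -9.25 dBu.

-9.25 dBu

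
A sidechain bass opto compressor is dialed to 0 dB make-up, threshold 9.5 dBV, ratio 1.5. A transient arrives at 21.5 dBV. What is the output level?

Overshoot: 21.5 − 9.5 = 12 dB.
At 1.5:1 the overshoot is divided by 1.5, leaving 8 dB above threshold.
That puts the output at 17.5 dBV.

17.5 dBV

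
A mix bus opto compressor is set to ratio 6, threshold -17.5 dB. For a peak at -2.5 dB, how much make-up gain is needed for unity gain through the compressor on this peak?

Overshoot 15 dB → 15/6 = 2.5 dB after compression, so the compressed level is -17.5 + 2.5 = -15 dB.
Make-up = target − compressed = -2.5 − (-15) = 12.5 dB.

12.5 dB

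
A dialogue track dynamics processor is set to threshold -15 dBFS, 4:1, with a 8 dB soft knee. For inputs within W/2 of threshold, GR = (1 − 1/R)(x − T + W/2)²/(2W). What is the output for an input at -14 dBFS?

x − T + W/2 = -14 − (-15) + 4 = 5.
GR = (1 − 1/4) × 5² / 16 = 0.75 × 25 / 16 = 1.171875 dB.
Output = -14 − 1.171875 = -15.171875 dBFS.

-15.171875 dBFS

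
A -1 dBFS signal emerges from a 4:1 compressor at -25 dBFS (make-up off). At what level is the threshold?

Gain reduction = -1 − (-25) = 24 dB; output overshoot = GR / (R − 1) = 24 / 3 = 8 dB.
Threshold = output − output overshoot = -25 − 8 = -33 dBFS.

-33 dBFS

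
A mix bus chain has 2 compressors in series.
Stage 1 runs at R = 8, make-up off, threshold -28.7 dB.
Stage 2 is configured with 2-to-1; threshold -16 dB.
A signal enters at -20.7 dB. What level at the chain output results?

-27.7 dB

Stage 1: -20.7 dB is 8 dB over -28.7 dB; at 8:1 that becomes 1 dB over, giving -27.7 dB.
Stage 2: below threshold (-27.7 ≤ -16); passes unchanged; output -27.7 dB.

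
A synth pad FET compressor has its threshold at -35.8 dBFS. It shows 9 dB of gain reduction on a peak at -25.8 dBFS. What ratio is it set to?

Input overshoot = -25.8 − (-35.8) = 10 dB.
Output overshoot = 10 − 9 = 1 dB.
Ratio = input overshoot / output overshoot = 10 / 1 = 10.

10:1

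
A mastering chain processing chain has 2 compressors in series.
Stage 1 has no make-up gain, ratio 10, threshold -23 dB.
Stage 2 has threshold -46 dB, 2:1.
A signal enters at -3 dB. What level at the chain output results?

-33.5 dB

Stage 1: -3 dB is 20 dB over -23 dB; at 10:1 that becomes 2 dB over, giving -21 dB.
Stage 2: overshoot 25 dB → 25/2 = 12.5 dB → -33.5 dB.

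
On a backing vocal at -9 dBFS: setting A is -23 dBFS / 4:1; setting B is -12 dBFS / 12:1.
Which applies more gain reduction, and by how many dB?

A, by 7.75 dB

A: 14 dB over, compressed to 3.5 dB over, so 10.5 dB of GR.
B: 3 dB over, compressed to 0.25 dB over, so 2.75 dB of GR.
Difference: 7.75 dB in favour of A.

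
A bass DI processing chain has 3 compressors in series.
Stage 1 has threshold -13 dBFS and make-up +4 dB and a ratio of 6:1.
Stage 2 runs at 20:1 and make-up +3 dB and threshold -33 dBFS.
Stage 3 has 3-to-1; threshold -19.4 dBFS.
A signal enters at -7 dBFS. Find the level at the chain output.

-28.75 dBFS

Stage 1: 6 dB above -13 dBFS, reduced 6:1 to 1 dB above → -12 dBFS; +4 dB make-up → -8 dBFS.
Stage 2: -8 dBFS is 25 dB over -33 dBFS; at 20:1 that becomes 1.25 dB over, giving -31.75 dBFS; +3 dB make-up → -28.75 dBFS.
Stage 3: -28.75 dBFS ≤ -19.4 dBFS, so stage 3 doesn't engage; output -28.75 dBFS.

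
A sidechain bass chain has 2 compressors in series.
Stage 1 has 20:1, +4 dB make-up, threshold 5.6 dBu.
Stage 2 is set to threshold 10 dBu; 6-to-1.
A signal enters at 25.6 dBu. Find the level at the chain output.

Stage 1: 25.6 dBu is 20 dB over 5.6 dBu; at 20:1 that becomes 1 dB over, giving 6.6 dBu; +4 dB make-up → 10.6 dBu.
Stage 2: 10.6 dBu is 0.6 dB over 10 dBu; at 6:1 that becomes 0.1 dB over, giving 10.1 dBu.

10.1 dBu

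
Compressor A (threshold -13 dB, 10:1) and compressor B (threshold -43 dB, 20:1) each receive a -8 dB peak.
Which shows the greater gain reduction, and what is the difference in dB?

A: GR = 5 − 5/10 = 4.5 dB.
B: GR = 35 − 35/20 = 33.25 dB.
B applies 28.75 dB more gain reduction.

B, by 28.75 dB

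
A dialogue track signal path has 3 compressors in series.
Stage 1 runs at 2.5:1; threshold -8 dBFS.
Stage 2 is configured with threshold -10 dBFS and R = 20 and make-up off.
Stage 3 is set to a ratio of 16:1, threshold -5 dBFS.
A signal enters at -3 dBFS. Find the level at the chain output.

-9.8 dBFS

Stage 1: 5 dB above -8 dBFS, reduced 2.5:1 to 2 dB above → -6 dBFS.
Stage 2: overshoot 4 dB → 4/20 = 0.2 dB → -9.8 dBFS.
Stage 3: below threshold (-9.8 ≤ -5); passes unchanged; output -9.8 dBFS.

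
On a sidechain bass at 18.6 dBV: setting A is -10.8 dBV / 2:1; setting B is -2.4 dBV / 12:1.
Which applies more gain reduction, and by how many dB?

A: overshoot 29.4 dB → output overshoot 14.7 dB → GR 14.7 dB.
B: overshoot 21 dB → output overshoot 1.75 dB → GR 19.25 dB.
Difference: 4.55 dB in favour of B.

B, by 4.55 dB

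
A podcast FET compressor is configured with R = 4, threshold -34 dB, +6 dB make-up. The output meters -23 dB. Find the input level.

-14 dB

Stripping the +6 dB make-up gives -29 dB at the gain stage.
Post-compression overshoot = -29 − (-34) = 5 dB.
Before 4:1 compression the overshoot was 5 × 4 = 20 dB, so input = -34 + 20 = -14 dB.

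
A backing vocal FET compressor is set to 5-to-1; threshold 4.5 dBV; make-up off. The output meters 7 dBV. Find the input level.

17 dBV

The compressed level sits 7 − 4.5 = 2.5 dB over threshold.
Before 5:1 compression the overshoot was 2.5 × 5 = 12.5 dB, so input = 4.5 + 12.5 = 17 dBV.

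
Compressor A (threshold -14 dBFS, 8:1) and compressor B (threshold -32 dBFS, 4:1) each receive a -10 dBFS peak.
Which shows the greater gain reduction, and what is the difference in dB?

B, by 13 dB

A: overshoot 4 dB → output overshoot 0.5 dB → GR 3.5 dB.
B: overshoot 22 dB → output overshoot 5.5 dB → GR 16.5 dB.
Difference: 13 dB in favour of B.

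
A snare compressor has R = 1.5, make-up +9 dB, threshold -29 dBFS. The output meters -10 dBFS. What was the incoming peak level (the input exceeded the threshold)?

Stripping the +9 dB make-up gives -19 dBFS at the gain stage.
The compressed level sits -19 − (-29) = 10 dB over threshold.
Undo the ratio: input overshoot = 10 × 1.5 = 15 dB, giving input = -14 dBFS.

-14 dBFS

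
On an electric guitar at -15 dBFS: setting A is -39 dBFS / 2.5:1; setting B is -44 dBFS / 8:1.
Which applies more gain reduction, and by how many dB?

B, by 10.975 dB

A: GR = 24 − 24/2.5 = 14.4 dB.
B: GR = 29 − 29/8 = 25.375 dB.
B applies 10.975 dB more gain reduction.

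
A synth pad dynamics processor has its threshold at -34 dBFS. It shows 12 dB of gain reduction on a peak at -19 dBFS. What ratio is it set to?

Input overshoot = -19 − (-34) = 15 dB.
Output overshoot = 15 − 12 = 3 dB.
Ratio = input overshoot / output overshoot = 15 / 3 = 5.

5:1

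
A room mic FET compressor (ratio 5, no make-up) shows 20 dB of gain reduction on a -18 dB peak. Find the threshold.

-43 dB

Input is 25 dB above T (since output overshoot × R = input overshoot: (-38 − T)·5 = -18 − T gives T = -43 dB).
Check: -43 + (-18 − (-43))/5 = -43 + 5 = -38 dB. ✓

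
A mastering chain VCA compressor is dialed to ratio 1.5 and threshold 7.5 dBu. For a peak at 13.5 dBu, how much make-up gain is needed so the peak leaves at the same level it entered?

Overshoot 6 dB → 6/1.5 = 4 dB after compression, so the compressed level is 7.5 + 4 = 11.5 dBu.
Make-up = target − compressed = 13.5 − 11.5 = 2 dB.

2 dB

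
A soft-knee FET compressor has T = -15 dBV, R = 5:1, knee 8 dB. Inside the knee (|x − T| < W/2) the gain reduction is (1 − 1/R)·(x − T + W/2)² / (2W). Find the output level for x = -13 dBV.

-14.8 dBV

x − T + W/2 = -13 − (-15) + 4 = 6.
GR = (1 − 1/5) × 6² / 16 = 0.8 × 36 / 16 = 1.8 dB.
Output = -13 − 1.8 = -14.8 dBV.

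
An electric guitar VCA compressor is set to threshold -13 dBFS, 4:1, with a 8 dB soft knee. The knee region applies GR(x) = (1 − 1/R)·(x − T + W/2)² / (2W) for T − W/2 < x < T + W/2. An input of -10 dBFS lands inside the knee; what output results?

-12.296875 dBFS

x − T + W/2 = -10 − (-13) + 4 = 7.
GR = (1 − 1/4) × 7² / 16 = 0.75 × 49 / 16 = 2.296875 dB.
Output = -10 − 2.296875 = -12.296875 dBFS.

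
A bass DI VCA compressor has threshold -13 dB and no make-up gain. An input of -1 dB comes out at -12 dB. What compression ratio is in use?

Input overshoot = -1 − (-13) = 12 dB; output overshoot = -12 − (-13) = 1 dB.
Ratio = 12 / 1 = 12.

12:1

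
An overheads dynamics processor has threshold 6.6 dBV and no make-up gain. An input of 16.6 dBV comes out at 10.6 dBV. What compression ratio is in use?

2.5:1

Input overshoot = 16.6 − 6.6 = 10 dB; output overshoot = 10.6 − 6.6 = 4 dB.
Ratio = 10 / 4 = 2.5.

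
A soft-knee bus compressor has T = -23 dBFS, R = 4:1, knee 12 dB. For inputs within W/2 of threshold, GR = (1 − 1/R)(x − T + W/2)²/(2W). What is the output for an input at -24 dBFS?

-24.78125 dBFS

x − T + W/2 = -24 − (-23) + 6 = 5.
GR = (1 − 1/4) × 5² / 24 = 0.75 × 25 / 24 = 0.78125 dB.
Output = -24 − 0.78125 = -24.78125 dBFS.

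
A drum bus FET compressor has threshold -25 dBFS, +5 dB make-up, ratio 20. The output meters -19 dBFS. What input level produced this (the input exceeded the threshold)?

Remove make-up: -19 − 5 = -24 dBFS.
The compressed level sits -24 − (-25) = 1 dB over threshold.
Undo the ratio: input overshoot = 1 × 20 = 20 dB, giving input = -5 dBFS.

-5 dBFS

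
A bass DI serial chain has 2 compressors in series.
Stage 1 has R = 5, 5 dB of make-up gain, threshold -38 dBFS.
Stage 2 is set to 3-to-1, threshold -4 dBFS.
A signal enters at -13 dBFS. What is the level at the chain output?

-28 dBFS

Stage 1: overshoot 25 dB → 25/5 = 5 dB → -33 dBFS; +5 dB make-up → -28 dBFS.
Stage 2: below threshold (-28 ≤ -4); passes unchanged; output -28 dBFS.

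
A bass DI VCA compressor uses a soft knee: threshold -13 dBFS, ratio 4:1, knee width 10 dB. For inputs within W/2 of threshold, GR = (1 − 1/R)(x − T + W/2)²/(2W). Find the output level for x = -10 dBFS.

x − T + W/2 = -10 − (-13) + 5 = 8.
GR = (1 − 1/4) × 8² / 20 = 0.75 × 64 / 20 = 2.4 dB.
Output = -10 − 2.4 = -12.4 dBFS.

-12.4 dBFS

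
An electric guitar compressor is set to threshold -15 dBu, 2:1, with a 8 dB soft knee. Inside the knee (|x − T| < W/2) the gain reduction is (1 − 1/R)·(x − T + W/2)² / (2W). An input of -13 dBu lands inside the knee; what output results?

-14.125 dBu

x − T + W/2 = -13 − (-15) + 4 = 6.
GR = (1 − 1/2) × 6² / 16 = 0.5 × 36 / 16 = 1.125 dB.
Output = -13 − 1.125 = -14.125 dBu.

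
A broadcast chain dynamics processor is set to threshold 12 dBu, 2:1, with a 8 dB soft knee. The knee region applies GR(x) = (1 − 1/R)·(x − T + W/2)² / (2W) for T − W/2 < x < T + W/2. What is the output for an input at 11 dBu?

x − T + W/2 = 11 − 12 + 4 = 3.
GR = (1 − 1/2) × 3² / 16 = 0.5 × 9 / 16 = 0.28125 dB.
Output = 11 − 0.28125 = 10.71875 dBu.

10.71875 dBu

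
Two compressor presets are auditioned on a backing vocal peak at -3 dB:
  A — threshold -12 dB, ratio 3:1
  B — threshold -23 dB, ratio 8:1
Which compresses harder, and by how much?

A: 9 dB over, compressed to 3 dB over, so 6 dB of GR.
B: 20 dB over, compressed to 2.5 dB over, so 17.5 dB of GR.
Difference: 11.5 dB in favour of B.

B, by 11.5 dB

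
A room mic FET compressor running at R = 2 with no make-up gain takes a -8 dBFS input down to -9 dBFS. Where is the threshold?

-10 dBFS

Gain reduction = -8 − (-9) = 1 dB; output overshoot = GR / (R − 1) = 1 / 1 = 1 dB.
Threshold = output − output overshoot = -9 − 1 = -10 dBFS.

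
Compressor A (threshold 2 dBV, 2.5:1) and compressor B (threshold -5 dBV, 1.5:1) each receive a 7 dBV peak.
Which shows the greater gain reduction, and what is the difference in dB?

A: 5 dB over, compressed to 2 dB over, so 3 dB of GR.
B: 12 dB over, compressed to 8 dB over, so 4 dB of GR.
Difference: 1 dB in favour of B.

B, by 1 dB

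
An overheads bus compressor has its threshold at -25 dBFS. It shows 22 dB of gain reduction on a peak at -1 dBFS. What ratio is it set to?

Input overshoot = -1 − (-25) = 24 dB.
Output overshoot = 24 − 22 = 2 dB.
Ratio = input overshoot / output overshoot = 24 / 2 = 12.

12:1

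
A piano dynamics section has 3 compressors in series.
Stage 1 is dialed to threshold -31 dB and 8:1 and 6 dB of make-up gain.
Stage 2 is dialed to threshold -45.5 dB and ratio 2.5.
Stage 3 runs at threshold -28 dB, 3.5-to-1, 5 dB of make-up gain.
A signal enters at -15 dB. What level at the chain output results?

-31.5 dB

Stage 1: 16 dB above -31 dB, reduced 8:1 to 2 dB above → -29 dB; +6 dB make-up → -23 dB.
Stage 2: -23 dB is 22.5 dB over -45.5 dB; at 2.5:1 that becomes 9 dB over, giving -36.5 dB.
Stage 3: -36.5 dB ≤ -28 dB, so stage 3 doesn't engage; make-up brings it to -31.5 dB.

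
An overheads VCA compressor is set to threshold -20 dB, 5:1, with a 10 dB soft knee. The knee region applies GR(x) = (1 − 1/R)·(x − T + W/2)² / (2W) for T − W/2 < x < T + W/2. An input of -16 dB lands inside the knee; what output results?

-19.24 dB

x − T + W/2 = -16 − (-20) + 5 = 9.
GR = (1 − 1/5) × 9² / 20 = 0.8 × 81 / 20 = 3.24 dB.
Output = -16 − 3.24 = -19.24 dB.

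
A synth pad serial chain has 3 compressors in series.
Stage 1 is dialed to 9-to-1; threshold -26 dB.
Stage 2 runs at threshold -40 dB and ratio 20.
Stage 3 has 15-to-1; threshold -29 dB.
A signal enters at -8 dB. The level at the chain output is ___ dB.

-39.2 dB

Stage 1: 18 dB above -26 dB, reduced 9:1 to 2 dB above → -24 dB.
Stage 2: -24 dB is 16 dB over -40 dB; at 20:1 that becomes 0.8 dB over, giving -39.2 dB.
Stage 3: -39.2 dB ≤ -29 dB, so stage 3 doesn't engage; output -39.2 dB.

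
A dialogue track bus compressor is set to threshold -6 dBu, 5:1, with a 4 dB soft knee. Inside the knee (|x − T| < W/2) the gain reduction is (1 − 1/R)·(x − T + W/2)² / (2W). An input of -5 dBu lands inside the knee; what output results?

-5.9 dBu

x − T + W/2 = -5 − (-6) + 2 = 3.
GR = (1 − 1/5) × 3² / 8 = 0.8 × 9 / 8 = 0.9 dB.
Output = -5 − 0.9 = -5.9 dBu.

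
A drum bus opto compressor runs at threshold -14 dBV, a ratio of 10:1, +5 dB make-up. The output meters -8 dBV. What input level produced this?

Remove make-up: -8 − 5 = -13 dBV.
That's 1 dB above the -14 dBV threshold.
Before 10:1 compression the overshoot was 1 × 10 = 10 dB, so input = -14 + 10 = -4 dBV.

-4 dBV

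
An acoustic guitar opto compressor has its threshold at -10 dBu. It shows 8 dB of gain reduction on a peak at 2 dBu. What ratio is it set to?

Input overshoot = 2 − (-10) = 12 dB.
Output overshoot = 12 − 8 = 4 dB.
Ratio = input overshoot / output overshoot = 12 / 4 = 3.

3:1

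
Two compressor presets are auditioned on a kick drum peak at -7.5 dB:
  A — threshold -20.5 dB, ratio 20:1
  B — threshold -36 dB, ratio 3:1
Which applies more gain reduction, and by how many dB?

B, by 6.65 dB

A: overshoot 13 dB → output overshoot 0.65 dB → GR 12.35 dB.
B: overshoot 28.5 dB → output overshoot 9.5 dB → GR 19 dB.
B applies 6.65 dB more gain reduction.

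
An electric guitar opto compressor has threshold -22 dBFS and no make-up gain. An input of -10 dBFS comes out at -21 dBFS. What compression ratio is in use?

12:1

Input overshoot = -10 − (-22) = 12 dB; output overshoot = -21 − (-22) = 1 dB.
Ratio = 12 / 1 = 12.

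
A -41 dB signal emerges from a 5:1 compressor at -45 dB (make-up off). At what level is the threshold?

Gain reduction = -41 − (-45) = 4 dB; output overshoot = GR / (R − 1) = 4 / 4 = 1 dB.
Threshold = output − output overshoot = -45 − 1 = -46 dB.

-46 dB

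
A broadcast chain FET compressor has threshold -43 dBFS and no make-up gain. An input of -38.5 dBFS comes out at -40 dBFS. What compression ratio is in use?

1.5:1

Input overshoot = -38.5 − (-43) = 4.5 dB; output overshoot = -40 − (-43) = 3 dB.
Ratio = 4.5 / 3 = 1.5.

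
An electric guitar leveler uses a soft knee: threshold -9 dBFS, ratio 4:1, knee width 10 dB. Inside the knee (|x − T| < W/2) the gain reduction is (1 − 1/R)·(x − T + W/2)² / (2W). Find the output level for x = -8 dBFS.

-9.35 dBFS

x − T + W/2 = -8 − (-9) + 5 = 6.
GR = (1 − 1/4) × 6² / 20 = 0.75 × 36 / 20 = 1.35 dB.
Output = -8 − 1.35 = -9.35 dBFS.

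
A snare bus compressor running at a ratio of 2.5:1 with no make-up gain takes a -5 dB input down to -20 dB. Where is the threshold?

Let T be the threshold. Output overshoot = (input overshoot)/R, so -20 − T = (-5 − T)/2.5.
2.5·(-20 − T) = -5 − T → 1.5·T = -50 − (-5) = -45.
T = -45/1.5 = -30 dB.

-30 dB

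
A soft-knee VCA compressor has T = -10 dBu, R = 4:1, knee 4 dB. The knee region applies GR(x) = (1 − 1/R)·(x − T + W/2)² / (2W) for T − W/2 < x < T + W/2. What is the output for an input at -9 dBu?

x − T + W/2 = -9 − (-10) + 2 = 3.
GR = (1 − 1/4) × 3² / 8 = 0.75 × 9 / 8 = 0.84375 dB.
Output = -9 − 0.84375 = -9.84375 dBu.

-9.84375 dBu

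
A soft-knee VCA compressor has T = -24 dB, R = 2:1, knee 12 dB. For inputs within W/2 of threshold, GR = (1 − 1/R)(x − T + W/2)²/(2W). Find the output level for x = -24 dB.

-24.75 dB

x − T + W/2 = -24 − (-24) + 6 = 6.
GR = (1 − 1/2) × 6² / 24 = 0.5 × 36 / 24 = 0.75 dB.
Output = -24 − 0.75 = -24.75 dB.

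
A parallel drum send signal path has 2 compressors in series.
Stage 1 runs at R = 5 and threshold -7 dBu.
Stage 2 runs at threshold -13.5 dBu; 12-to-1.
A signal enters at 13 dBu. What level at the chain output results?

Stage 1: overshoot 20 dB → 20/5 = 4 dB → -3 dBu.
Stage 2: overshoot 10.5 dB → 10.5/12 = 0.875 dB → -12.625 dBu.

-12.625 dBu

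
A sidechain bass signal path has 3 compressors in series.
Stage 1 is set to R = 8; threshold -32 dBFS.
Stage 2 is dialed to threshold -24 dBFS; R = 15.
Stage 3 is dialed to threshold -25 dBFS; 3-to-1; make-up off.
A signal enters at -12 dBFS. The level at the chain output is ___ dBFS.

Stage 1: overshoot 20 dB → 20/8 = 2.5 dB → -29.5 dBFS.
Stage 2: below threshold (-29.5 ≤ -24); passes unchanged; output -29.5 dBFS.
Stage 3: -29.5 dBFS ≤ -25 dBFS, so stage 3 doesn't engage; output -29.5 dBFS.

-29.5 dBFS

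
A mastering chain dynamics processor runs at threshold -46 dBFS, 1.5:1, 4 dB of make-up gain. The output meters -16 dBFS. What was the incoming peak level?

Before make-up, the level was -16 − 4 = -20 dBFS.
That's 26 dB above the -46 dBFS threshold.
Before 1.5:1 compression the overshoot was 26 × 1.5 = 39 dB, so input = -46 + 39 = -7 dBFS.

-7 dBFS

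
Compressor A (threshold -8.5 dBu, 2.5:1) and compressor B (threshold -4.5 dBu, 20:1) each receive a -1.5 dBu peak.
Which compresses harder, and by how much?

A: GR = 7 − 7/2.5 = 4.2 dB.
B: GR = 3 − 3/20 = 2.85 dB.
Difference: 1.35 dB in favour of A.

A, by 1.35 dB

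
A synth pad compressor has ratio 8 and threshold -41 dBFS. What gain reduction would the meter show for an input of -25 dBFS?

Overshoot = -25 − (-41) = 16 dB.
A 8:1 ratio leaves 2 dB of that excess.
So the signal is attenuated by 16 − 2 = 14 dB.

14 dB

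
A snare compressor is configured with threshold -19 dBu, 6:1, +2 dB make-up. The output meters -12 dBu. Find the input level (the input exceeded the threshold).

Before make-up, the level was -12 − 2 = -14 dBu.
That's 5 dB above the -19 dBu threshold.
Input overshoot = R × output overshoot = 30 dB → input = -19 + 30 = 11 dBu.

11 dBu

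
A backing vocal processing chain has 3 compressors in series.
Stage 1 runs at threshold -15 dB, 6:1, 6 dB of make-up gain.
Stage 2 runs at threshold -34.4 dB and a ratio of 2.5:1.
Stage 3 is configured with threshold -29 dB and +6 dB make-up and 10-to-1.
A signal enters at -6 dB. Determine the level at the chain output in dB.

-22.464 dB

Stage 1: 9 dB above -15 dB, reduced 6:1 to 1.5 dB above → -13.5 dB; +6 dB make-up → -7.5 dB.
Stage 2: overshoot 26.9 dB → 26.9/2.5 = 10.76 dB → -23.64 dB.
Stage 3: -23.64 dB is 5.36 dB over -29 dB; at 10:1 that becomes 0.536 dB over, giving -28.464 dB; +6 dB make-up → -22.464 dB.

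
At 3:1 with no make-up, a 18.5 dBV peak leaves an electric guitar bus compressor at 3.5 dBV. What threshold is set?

Let T be the threshold. Output overshoot = (input overshoot)/R, so 3.5 − T = (18.5 − T)/3.
3·(3.5 − T) = 18.5 − T → 2·T = 10.5 − 18.5 = -8.
T = -8/2 = -4 dBV.

-4 dBV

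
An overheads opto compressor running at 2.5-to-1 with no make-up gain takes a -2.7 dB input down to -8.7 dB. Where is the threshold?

Gain reduction = -2.7 − (-8.7) = 6 dB; output overshoot = GR / (R − 1) = 6 / 1.5 = 4 dB.
Threshold = output − output overshoot = -8.7 − 4 = -12.7 dB.

-12.7 dB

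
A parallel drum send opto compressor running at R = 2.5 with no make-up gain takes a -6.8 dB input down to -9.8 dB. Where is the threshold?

Input is 5 dB above T (since output overshoot × R = input overshoot: (-9.8 − T)·2.5 = -6.8 − T gives T = -11.8 dB).
Check: -11.8 + (-6.8 − (-11.8))/2.5 = -11.8 + 2 = -9.8 dB. ✓

-11.8 dB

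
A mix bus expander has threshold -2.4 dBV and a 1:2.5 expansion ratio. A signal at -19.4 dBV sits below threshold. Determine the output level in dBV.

-44.9 dBV

Undershoot = (-2.4) − (-19.4) = 17 dB.
At 1:2.5, that expands to 42.5 dB under threshold.
Output = -2.4 − 42.5 = -44.9 dBV.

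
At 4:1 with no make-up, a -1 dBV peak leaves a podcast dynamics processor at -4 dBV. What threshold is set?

Input is 4 dB above T (since output overshoot × R = input overshoot: (-4 − T)·4 = -1 − T gives T = -5 dBV).
Check: -5 + (-1 − (-5))/4 = -5 + 1 = -4 dBV. ✓

-5 dBV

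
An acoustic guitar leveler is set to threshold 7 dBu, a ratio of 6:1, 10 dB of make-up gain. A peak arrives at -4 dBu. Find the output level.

-4 dBu is 11 dB below the 7 dBu threshold, so no gain reduction is applied.
Make-up gain adds 10 dB: -4 + 10 = 6 dBu.

6 dBu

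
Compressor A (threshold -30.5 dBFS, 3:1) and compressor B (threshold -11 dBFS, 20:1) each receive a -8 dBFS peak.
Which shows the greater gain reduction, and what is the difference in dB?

A: overshoot 22.5 dB → output overshoot 7.5 dB → GR 15 dB.
B: overshoot 3 dB → output overshoot 0.15 dB → GR 2.85 dB.
A reduces 12.15 dB more.

A, by 12.15 dB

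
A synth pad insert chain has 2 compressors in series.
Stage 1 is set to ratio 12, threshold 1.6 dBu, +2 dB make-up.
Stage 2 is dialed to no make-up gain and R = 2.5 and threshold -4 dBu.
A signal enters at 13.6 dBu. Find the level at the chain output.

Stage 1: 13.6 dBu is 12 dB over 1.6 dBu; at 12:1 that becomes 1 dB over, giving 2.6 dBu; +2 dB make-up → 4.6 dBu.
Stage 2: 4.6 dBu is 8.6 dB over -4 dBu; at 2.5:1 that becomes 3.44 dB over, giving -0.56 dBu.

-0.56 dBu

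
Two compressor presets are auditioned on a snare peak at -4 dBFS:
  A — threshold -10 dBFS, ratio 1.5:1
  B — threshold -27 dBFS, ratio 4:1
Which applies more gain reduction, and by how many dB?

B, by 15.25 dB

A: 6 dB over, compressed to 4 dB over, so 2 dB of GR.
B: 23 dB over, compressed to 5.75 dB over, so 17.25 dB of GR.
B applies 15.25 dB more gain reduction.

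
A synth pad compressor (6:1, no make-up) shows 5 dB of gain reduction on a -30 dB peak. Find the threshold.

-36 dB

Gain reduction = -30 − (-35) = 5 dB; output overshoot = GR / (R − 1) = 5 / 5 = 1 dB.
Threshold = output − output overshoot = -35 − 1 = -36 dB.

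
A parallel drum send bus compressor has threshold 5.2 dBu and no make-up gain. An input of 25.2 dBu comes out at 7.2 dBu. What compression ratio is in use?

10:1

Input overshoot = 25.2 − 5.2 = 20 dB; output overshoot = 7.2 − 5.2 = 2 dB.
Ratio = 20 / 2 = 10.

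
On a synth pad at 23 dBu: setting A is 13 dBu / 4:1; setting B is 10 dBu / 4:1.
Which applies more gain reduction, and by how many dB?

B, by 2.25 dB

A: 10 dB over, compressed to 2.5 dB over, so 7.5 dB of GR.
B: 13 dB over, compressed to 3.25 dB over, so 9.75 dB of GR.
Difference: 2.25 dB in favour of B.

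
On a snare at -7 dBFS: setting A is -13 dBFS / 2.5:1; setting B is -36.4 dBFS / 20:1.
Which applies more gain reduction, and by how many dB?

B, by 24.33 dB

A: overshoot 6 dB → output overshoot 2.4 dB → GR 3.6 dB.
B: overshoot 29.4 dB → output overshoot 1.47 dB → GR 27.93 dB.
B reduces 24.33 dB more.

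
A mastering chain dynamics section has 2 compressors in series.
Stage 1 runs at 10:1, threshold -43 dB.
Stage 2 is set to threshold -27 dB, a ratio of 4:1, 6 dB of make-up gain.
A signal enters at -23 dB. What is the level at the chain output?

-35 dB

Stage 1: -23 dB is 20 dB over -43 dB; at 10:1 that becomes 2 dB over, giving -41 dB.
Stage 2: -41 dB is at or below the -27 dB threshold — no compression; make-up brings it to -35 dB.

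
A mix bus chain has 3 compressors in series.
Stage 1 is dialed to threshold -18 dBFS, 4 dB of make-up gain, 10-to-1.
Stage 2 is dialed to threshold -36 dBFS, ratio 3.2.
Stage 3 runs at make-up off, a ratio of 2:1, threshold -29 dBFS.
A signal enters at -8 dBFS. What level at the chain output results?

Stage 1: -8 dBFS is 10 dB over -18 dBFS; at 10:1 that becomes 1 dB over, giving -17 dBFS; +4 dB make-up → -13 dBFS.
Stage 2: 23 dB above -36 dBFS, reduced 3.2:1 to 7.1875 dB above → -28.8125 dBFS.
Stage 3: -28.8125 dBFS is 0.1875 dB over -29 dBFS; at 2:1 that becomes 0.09375 dB over, giving -28.90625 dBFS.

-28.90625 dBFS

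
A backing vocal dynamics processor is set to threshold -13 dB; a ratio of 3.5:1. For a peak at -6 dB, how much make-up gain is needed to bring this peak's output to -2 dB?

9 dB

Without make-up, output = threshold + overshoot/3.5 = -13 + 2 = -11 dB.
Gap to target: 9 dB.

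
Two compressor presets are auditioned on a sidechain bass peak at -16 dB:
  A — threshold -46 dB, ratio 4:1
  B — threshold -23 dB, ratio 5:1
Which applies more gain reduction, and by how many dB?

A, by 16.9 dB

A: 30 dB over, compressed to 7.5 dB over, so 22.5 dB of GR.
B: 7 dB over, compressed to 1.4 dB over, so 5.6 dB of GR.
A applies 16.9 dB more gain reduction.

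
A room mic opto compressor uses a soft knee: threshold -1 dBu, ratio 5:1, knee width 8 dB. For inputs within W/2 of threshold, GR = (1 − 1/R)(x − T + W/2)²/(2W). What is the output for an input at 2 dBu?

x − T + W/2 = 2 − (-1) + 4 = 7.
GR = (1 − 1/5) × 7² / 16 = 0.8 × 49 / 16 = 2.45 dB.
Output = 2 − 2.45 = -0.45 dBu.

-0.45 dBu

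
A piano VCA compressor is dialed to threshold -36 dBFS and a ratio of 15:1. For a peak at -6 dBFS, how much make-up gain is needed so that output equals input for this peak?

28 dB

Overshoot 30 dB → 30/15 = 2 dB after compression, so the compressed level is -36 + 2 = -34 dBFS.
Make-up = target − compressed = -6 − (-34) = 28 dB.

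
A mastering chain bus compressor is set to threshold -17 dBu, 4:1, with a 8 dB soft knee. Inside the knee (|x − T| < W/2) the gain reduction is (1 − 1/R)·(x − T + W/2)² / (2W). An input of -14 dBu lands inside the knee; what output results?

-16.296875 dBu

x − T + W/2 = -14 − (-17) + 4 = 7.
GR = (1 − 1/4) × 7² / 16 = 0.75 × 49 / 16 = 2.296875 dB.
Output = -14 − 2.296875 = -16.296875 dBu.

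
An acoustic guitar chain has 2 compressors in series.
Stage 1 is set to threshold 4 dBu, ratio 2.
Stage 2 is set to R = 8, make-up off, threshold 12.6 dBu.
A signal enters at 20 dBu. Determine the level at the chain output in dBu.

12 dBu

Stage 1: 20 dBu is 16 dB over 4 dBu; at 2:1 that becomes 8 dB over, giving 12 dBu.
Stage 2: below threshold (12 ≤ 12.6); passes unchanged; output 12 dBu.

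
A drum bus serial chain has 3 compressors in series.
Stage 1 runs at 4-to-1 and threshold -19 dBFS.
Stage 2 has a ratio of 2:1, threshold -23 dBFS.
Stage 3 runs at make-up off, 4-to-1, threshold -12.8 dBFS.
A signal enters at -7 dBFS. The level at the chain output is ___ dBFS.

Stage 1: -7 dBFS is 12 dB over -19 dBFS; at 4:1 that becomes 3 dB over, giving -16 dBFS.
Stage 2: -16 dBFS is 7 dB over -23 dBFS; at 2:1 that becomes 3.5 dB over, giving -19.5 dBFS.
Stage 3: -19.5 dBFS is at or below the -12.8 dBFS threshold — no compression; output -19.5 dBFS.

-19.5 dBFS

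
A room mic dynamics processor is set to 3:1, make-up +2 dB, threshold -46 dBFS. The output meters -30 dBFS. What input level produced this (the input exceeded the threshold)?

Stripping the +2 dB make-up gives -32 dBFS at the gain stage.
Post-compression overshoot = -32 − (-46) = 14 dB.
Undo the ratio: input overshoot = 14 × 3 = 42 dB, giving input = -4 dBFS.

-4 dBFS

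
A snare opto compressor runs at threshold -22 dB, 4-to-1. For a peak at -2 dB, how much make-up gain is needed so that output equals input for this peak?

The peak compresses to -22 + 20/4 = -17 dB.
To reach -2 dB requires -2 − (-17) = 15 dB of make-up.

15 dB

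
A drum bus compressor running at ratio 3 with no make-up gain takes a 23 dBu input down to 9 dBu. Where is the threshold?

2 dBu

Let T be the threshold. Output overshoot = (input overshoot)/R, so 9 − T = (23 − T)/3.
3·(9 − T) = 23 − T → 2·T = 27 − 23 = 4.
T = 4/2 = 2 dBu.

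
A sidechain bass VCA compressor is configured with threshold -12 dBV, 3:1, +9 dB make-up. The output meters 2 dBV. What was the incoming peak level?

Before make-up, the level was 2 − 9 = -7 dBV.
Post-compression overshoot = -7 − (-12) = 5 dB.
Input overshoot = R × output overshoot = 15 dB → input = -12 + 15 = 3 dBV.

3 dBV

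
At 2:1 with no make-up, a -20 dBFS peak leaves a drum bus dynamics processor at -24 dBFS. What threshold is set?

-28 dBFS

Input is 8 dB above T (since output overshoot × R = input overshoot: (-24 − T)·2 = -20 − T gives T = -28 dBFS).
Check: -28 + (-20 − (-28))/2 = -28 + 4 = -24 dBFS. ✓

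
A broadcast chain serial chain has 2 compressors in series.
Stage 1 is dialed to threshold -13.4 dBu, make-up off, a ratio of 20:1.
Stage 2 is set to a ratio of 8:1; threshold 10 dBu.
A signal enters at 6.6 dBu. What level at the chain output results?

-12.4 dBu

Stage 1: 20 dB above -13.4 dBu, reduced 20:1 to 1 dB above → -12.4 dBu.
Stage 2: below threshold (-12.4 ≤ 10); passes unchanged; output -12.4 dBu.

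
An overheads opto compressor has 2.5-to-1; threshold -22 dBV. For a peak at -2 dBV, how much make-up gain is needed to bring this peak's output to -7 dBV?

7 dB

Overshoot 20 dB → 20/2.5 = 8 dB after compression, so the compressed level is -22 + 8 = -14 dBV.
Make-up = target − compressed = -7 − (-14) = 7 dB.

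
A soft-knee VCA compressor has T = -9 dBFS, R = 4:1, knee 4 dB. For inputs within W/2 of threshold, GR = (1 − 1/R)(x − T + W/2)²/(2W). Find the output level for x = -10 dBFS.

-10.09375 dBFS

x − T + W/2 = -10 − (-9) + 2 = 1.
GR = (1 − 1/4) × 1² / 8 = 0.75 × 1 / 8 = 0.09375 dB.
Output = -10 − 0.09375 = -10.09375 dBFS.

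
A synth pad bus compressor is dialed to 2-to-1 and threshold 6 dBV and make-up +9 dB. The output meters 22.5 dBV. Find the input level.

21 dBV

Remove make-up: 22.5 − 9 = 13.5 dBV.
That's 7.5 dB above the 6 dBV threshold.
Input overshoot = R × output overshoot = 15 dB → input = 6 + 15 = 21 dBV.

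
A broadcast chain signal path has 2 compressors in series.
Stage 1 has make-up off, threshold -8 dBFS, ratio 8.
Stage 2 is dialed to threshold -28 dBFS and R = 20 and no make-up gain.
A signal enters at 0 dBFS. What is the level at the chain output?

Stage 1: 0 dBFS is 8 dB over -8 dBFS; at 8:1 that becomes 1 dB over, giving -7 dBFS.
Stage 2: -7 dBFS is 21 dB over -28 dBFS; at 20:1 that becomes 1.05 dB over, giving -26.95 dBFS.

-26.95 dBFS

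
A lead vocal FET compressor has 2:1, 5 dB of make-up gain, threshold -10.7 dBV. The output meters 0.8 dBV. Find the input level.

2.3 dBV

Before make-up, the level was 0.8 − 5 = -4.2 dBV.
The compressed level sits -4.2 − (-10.7) = 6.5 dB over threshold.
Input overshoot = R × output overshoot = 13 dB → input = -10.7 + 13 = 2.3 dBV.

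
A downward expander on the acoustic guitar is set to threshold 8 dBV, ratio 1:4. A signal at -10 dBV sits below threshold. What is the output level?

-64 dBV

The input is 18 dB below the 8 dBV threshold.
A 1:4 expander multiplies undershoot by 4: 18 × 4 = 72 dB below threshold.
Output = 8 − 72 = -64 dBV.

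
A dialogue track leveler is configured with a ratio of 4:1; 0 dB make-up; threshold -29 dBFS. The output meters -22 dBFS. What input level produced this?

Post-compression overshoot = -22 − (-29) = 7 dB.
Input overshoot = R × output overshoot = 28 dB → input = -29 + 28 = -1 dBFS.

-1 dBFS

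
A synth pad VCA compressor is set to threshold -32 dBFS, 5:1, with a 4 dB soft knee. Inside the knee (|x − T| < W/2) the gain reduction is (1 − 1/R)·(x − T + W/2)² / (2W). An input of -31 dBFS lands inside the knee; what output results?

-31.9 dBFS

x − T + W/2 = -31 − (-32) + 2 = 3.
GR = (1 − 1/5) × 3² / 8 = 0.8 × 9 / 8 = 0.9 dB.
Output = -31 − 0.9 = -31.9 dBFS.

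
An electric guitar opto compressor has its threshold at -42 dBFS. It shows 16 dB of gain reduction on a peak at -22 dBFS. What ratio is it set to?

Input overshoot = -22 − (-42) = 20 dB.
Output overshoot = 20 − 16 = 4 dB.
Ratio = input overshoot / output overshoot = 20 / 4 = 5.

5:1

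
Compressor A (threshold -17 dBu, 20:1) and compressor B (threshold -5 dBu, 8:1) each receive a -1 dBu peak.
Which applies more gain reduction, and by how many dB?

A: GR = 16 − 16/20 = 15.2 dB.
B: GR = 4 − 4/8 = 3.5 dB.
Difference: 11.7 dB in favour of A.

A, by 11.7 dB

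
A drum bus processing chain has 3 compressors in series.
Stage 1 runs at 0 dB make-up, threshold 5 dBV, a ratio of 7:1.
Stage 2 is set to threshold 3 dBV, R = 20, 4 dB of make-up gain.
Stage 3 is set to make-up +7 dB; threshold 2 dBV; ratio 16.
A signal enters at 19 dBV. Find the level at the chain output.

9.325 dBV

Stage 1: 19 dBV is 14 dB over 5 dBV; at 7:1 that becomes 2 dB over, giving 7 dBV.
Stage 2: 7 dBV is 4 dB over 3 dBV; at 20:1 that becomes 0.2 dB over, giving 3.2 dBV; +4 dB make-up → 7.2 dBV.
Stage 3: 5.2 dB above 2 dBV, reduced 16:1 to 0.325 dB above → 2.325 dBV; +7 dB make-up → 9.325 dBV.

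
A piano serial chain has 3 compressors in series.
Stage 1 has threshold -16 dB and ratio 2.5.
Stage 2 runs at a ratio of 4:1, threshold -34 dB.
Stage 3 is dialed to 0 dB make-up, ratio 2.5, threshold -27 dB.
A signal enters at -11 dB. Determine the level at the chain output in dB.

-29 dB

Stage 1: -11 dB is 5 dB over -16 dB; at 2.5:1 that becomes 2 dB over, giving -14 dB.
Stage 2: 20 dB above -34 dB, reduced 4:1 to 5 dB above → -29 dB.
Stage 3: below threshold (-29 ≤ -27); passes unchanged; output -29 dB.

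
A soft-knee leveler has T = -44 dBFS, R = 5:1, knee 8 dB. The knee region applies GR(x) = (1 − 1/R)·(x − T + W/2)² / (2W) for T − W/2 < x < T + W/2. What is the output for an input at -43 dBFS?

x − T + W/2 = -43 − (-44) + 4 = 5.
GR = (1 − 1/5) × 5² / 16 = 0.8 × 25 / 16 = 1.25 dB.
Output = -43 − 1.25 = -44.25 dBFS.

-44.25 dBFS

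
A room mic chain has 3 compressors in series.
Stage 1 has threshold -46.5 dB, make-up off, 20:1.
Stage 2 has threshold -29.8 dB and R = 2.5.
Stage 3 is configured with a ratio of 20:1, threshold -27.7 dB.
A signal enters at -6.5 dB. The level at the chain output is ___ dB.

Stage 1: 40 dB above -46.5 dB, reduced 20:1 to 2 dB above → -44.5 dB.
Stage 2: below threshold (-44.5 ≤ -29.8); passes unchanged; output -44.5 dB.
Stage 3: -44.5 dB is at or below the -27.7 dB threshold — no compression; output -44.5 dB.

-44.5 dB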